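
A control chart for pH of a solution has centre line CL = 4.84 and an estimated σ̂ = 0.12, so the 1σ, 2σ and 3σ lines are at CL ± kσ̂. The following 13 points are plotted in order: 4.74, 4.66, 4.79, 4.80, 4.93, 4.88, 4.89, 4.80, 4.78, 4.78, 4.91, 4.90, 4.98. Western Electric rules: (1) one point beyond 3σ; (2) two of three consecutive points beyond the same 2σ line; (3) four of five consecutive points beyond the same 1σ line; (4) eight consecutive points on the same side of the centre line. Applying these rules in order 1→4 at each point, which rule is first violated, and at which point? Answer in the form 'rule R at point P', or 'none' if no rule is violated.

Zone of each point (C = within 1σ̂, B = 1σ̂–2σ̂, A = 2σ̂–3σ̂, * = beyond 3σ̂; sign = side of CL): 1:-C, 2:-B, 3:-C, 4:-C, 5:+C, 6:+C, 7:+C, 8:-C, 9:-C, 10:-C, 11:+C, 12:+C, 13:+B
No rule fires across all 13 points.

none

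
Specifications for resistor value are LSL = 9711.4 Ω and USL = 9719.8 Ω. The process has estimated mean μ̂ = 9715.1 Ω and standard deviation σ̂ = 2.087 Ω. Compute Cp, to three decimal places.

Cp = (USL − LSL) / (6σ̂) = (9719.8 − 9711.4) / (6 × 2.087) = 8.4000 / 12.5220 = 0.6708

0.671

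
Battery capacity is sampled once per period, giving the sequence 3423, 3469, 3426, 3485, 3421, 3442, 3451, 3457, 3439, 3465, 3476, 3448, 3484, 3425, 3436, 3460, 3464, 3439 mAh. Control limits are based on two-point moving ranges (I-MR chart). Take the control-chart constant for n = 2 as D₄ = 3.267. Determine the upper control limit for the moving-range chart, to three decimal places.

Moving ranges: 46, 43, 59, 64, 21, 9, 6, 18, 26, 11, 28, 36, 59, 11, 24, 4, 25; M̄R̄ = 490.0000 / 17 = 28.8235
UCL_MR = D₄·M̄R̄ = 3.267 × 28.8235 = 94.1665

94.166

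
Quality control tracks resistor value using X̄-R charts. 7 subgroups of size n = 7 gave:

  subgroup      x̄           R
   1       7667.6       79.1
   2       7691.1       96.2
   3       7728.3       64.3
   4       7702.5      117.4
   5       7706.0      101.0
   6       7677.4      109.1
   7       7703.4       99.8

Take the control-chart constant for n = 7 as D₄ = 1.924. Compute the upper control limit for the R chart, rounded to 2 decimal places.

183.30

R̄ = (79.1 + 96.2 + 64.3 + 117.4 + 101.0 + 109.1 + 99.8) / 7 = 666.9000 / 7 = 95.2714
UCL_R = D₄·R̄ = 1.924 × 95.2714 = 183.3022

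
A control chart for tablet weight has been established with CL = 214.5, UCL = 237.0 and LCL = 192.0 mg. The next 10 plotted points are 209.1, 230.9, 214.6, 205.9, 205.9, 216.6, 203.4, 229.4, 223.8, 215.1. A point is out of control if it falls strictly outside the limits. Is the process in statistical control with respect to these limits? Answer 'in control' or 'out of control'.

in control

All 10 points lie within [192.0, 237.0].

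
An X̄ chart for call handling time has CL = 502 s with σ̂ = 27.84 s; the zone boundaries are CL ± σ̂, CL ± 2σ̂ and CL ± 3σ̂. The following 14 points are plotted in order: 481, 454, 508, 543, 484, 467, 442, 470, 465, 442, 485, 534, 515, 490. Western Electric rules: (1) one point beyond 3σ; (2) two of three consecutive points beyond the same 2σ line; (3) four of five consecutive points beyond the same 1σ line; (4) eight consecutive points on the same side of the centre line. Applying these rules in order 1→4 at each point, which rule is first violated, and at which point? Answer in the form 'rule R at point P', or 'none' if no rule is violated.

rule 3 at point 9

Zone of each point (C = within 1σ̂, B = 1σ̂–2σ̂, A = 2σ̂–3σ̂, * = beyond 3σ̂; sign = side of CL): 1:-C, 2:-B, 3:+C, 4:+B, 5:-C, 6:-B, 7:-A, 8:-B, 9:-B, 10:-A, 11:-C, 12:+B, 13:+C, 14:-C
Rule 3 (four of five consecutive points beyond the same 1σ limit) is satisfied at point 9.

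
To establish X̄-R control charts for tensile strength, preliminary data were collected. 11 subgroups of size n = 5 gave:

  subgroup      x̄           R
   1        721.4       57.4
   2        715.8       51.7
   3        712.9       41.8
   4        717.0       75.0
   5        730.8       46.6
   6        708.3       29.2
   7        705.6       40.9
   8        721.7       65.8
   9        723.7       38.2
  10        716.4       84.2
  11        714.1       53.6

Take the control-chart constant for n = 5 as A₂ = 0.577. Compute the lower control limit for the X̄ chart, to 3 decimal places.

X̄̄ = (721.4 + 715.8 + 712.9 + 717.0 + 730.8 + 708.3 + 705.6 + 721.7 + 723.7 + 716.4 + 714.1) / 11 = 7887.7000 / 11 = 717.0636
R̄ = (57.4 + 51.7 + 41.8 + 75.0 + 46.6 + 29.2 + 40.9 + 65.8 + 38.2 + 84.2 + 53.6) / 11 = 584.4000 / 11 = 53.1273
LCL = X̄̄ − A₂·R̄ = 717.0636 − 0.577 × 53.1273 = 686.4092

686.409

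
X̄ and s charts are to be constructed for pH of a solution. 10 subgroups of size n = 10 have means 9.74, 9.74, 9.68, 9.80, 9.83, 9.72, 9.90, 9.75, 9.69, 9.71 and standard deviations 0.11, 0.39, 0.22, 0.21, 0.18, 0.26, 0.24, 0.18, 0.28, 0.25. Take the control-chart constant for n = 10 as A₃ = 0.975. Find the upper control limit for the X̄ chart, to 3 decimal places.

9.982

X̄̄ = (9.74 + 9.74 + 9.68 + 9.80 + 9.83 + 9.72 + 9.90 + 9.75 + 9.69 + 9.71) / 10 = 9.7560
s̄ = (0.11 + 0.39 + 0.22 + 0.21 + 0.18 + 0.26 + 0.24 + 0.18 + 0.28 + 0.25) / 10 = 0.2320
UCL = X̄̄ + A₃·s̄ = 9.7560 + 0.975 × 0.2320 = 9.9822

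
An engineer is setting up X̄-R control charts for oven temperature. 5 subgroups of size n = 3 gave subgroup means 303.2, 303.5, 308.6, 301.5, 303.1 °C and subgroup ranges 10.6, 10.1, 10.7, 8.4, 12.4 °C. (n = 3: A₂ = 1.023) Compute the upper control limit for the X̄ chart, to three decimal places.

X̄̄ = (303.2 + 303.5 + 308.6 + 301.5 + 303.1) / 5 = 1519.9000 / 5 = 303.9800
R̄ = (10.6 + 10.1 + 10.7 + 8.4 + 12.4) / 5 = 52.2000 / 5 = 10.4400
UCL = X̄̄ + A₂·R̄ = 303.9800 + 1.023 × 10.4400 = 314.6601

314.660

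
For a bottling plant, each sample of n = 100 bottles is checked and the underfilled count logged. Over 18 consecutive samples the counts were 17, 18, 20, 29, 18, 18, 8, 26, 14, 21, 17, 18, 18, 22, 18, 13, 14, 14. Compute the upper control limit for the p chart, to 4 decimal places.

0.2946

p̄ = Σdᵢ / (k·n) = 323 / (18 × 100) = 0.17944
UCL = p̄ + 3·√(p̄(1−p̄)/n) = 0.17944 + 3 × √(0.17944×0.82056/100) = 0.17944 + 3 × 0.03837 = 0.29456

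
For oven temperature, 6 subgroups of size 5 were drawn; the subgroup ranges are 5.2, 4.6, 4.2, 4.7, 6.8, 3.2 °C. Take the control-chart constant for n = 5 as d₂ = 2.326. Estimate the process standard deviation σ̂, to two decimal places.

R̄ = (5.2 + 4.6 + 4.2 + 4.7 + 6.8 + 3.2) / 6 = 4.7833
σ̂ = R̄ / d₂ = 4.7833 / 2.326 = 2.0565

2.06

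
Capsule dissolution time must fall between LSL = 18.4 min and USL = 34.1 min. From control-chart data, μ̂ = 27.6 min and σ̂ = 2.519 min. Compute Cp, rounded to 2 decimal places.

1.04

Cp = (USL − LSL) / (6σ̂) = (34.1 − 18.4) / (6 × 2.519) = 15.7000 / 15.1140 = 1.0388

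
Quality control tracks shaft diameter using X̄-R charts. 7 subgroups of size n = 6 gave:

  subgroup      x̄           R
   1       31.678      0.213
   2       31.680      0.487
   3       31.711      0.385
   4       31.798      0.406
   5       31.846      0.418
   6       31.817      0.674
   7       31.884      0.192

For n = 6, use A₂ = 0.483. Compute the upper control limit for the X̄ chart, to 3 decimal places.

X̄̄ = (31.678 + 31.680 + 31.711 + 31.798 + 31.846 + 31.817 + 31.884) / 7 = 222.4140 / 7 = 31.7734
R̄ = (0.213 + 0.487 + 0.385 + 0.406 + 0.418 + 0.674 + 0.192) / 7 = 2.7750 / 7 = 0.3964
UCL = X̄̄ + A₂·R̄ = 31.7734 + 0.483 × 0.3964 = 31.9649

31.965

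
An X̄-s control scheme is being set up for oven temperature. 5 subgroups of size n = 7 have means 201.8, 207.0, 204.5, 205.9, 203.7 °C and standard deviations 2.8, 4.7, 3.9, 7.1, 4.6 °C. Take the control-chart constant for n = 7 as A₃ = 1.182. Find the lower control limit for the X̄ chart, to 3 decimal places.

199.119

X̄̄ = (201.8 + 207.0 + 204.5 + 205.9 + 203.7) / 5 = 204.5800
s̄ = (2.8 + 4.7 + 3.9 + 7.1 + 4.6) / 5 = 4.6200
LCL = X̄̄ − A₃·s̄ = 204.5800 − 1.182 × 4.6200 = 199.1192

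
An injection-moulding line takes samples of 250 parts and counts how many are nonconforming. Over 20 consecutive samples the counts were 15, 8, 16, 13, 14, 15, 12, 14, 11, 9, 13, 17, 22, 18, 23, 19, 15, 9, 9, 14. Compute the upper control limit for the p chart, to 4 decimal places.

0.1013

p̄ = Σdᵢ / (k·n) = 286 / (20 × 250) = 0.05720
UCL = p̄ + 3·√(p̄(1−p̄)/n) = 0.05720 + 3 × √(0.05720×0.94280/250) = 0.05720 + 3 × 0.01469 = 0.10126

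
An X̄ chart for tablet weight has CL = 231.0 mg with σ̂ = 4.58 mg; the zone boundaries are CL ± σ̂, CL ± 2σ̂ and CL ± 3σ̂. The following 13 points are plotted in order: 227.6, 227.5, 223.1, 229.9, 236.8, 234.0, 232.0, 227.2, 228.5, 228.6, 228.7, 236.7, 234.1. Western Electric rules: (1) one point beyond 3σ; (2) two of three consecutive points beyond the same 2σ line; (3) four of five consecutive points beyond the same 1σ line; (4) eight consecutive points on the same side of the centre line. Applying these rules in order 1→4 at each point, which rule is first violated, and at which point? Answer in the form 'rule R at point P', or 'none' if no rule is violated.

Zone of each point (C = within 1σ̂, B = 1σ̂–2σ̂, A = 2σ̂–3σ̂, * = beyond 3σ̂; sign = side of CL): 1:-C, 2:-C, 3:-B, 4:-C, 5:+B, 6:+C, 7:+C, 8:-C, 9:-C, 10:-C, 11:-C, 12:+B, 13:+C
No rule fires across all 13 points.

none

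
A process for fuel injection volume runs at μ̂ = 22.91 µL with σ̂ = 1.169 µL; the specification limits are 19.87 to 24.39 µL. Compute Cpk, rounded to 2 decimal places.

0.42

Cpu = (USL − μ̂) / (3σ̂) = (24.39 − 22.91) / (3 × 1.169) = 0.4220; Cpl = (μ̂ − LSL) / (3σ̂) = (22.91 − 19.87) / (3 × 1.169) = 0.8668; Cpk = min(Cpu, Cpl) = 0.4220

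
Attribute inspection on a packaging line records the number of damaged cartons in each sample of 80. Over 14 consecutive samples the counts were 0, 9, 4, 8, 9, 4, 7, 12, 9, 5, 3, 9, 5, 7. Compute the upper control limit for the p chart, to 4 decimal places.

p̄ = Σdᵢ / (k·n) = 91 / (14 × 80) = 0.08125
UCL = p̄ + 3·√(p̄(1−p̄)/n) = 0.08125 + 3 × √(0.08125×0.91875/80) = 0.08125 + 3 × 0.03055 = 0.17289

0.1729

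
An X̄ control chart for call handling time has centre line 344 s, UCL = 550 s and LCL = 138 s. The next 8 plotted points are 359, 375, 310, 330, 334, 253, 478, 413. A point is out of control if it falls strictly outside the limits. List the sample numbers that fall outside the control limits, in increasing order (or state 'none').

none

All 8 points lie within [138, 550].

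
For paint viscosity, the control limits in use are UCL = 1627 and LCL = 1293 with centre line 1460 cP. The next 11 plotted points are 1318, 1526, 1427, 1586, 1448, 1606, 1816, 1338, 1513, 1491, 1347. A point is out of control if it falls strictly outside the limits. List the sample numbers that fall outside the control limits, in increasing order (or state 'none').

Compare each point to [1293, 1627]: sample 7 = 1816 > UCL.

7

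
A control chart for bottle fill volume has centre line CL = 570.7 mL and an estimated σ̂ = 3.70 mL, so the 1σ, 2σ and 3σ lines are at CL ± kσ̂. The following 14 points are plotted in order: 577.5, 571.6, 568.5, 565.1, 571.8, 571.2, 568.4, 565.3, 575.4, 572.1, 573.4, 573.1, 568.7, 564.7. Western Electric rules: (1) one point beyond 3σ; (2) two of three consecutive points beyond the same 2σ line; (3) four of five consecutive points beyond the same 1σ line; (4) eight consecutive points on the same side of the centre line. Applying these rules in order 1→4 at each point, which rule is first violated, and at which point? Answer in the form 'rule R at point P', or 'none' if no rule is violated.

none

Zone of each point (C = within 1σ̂, B = 1σ̂–2σ̂, A = 2σ̂–3σ̂, * = beyond 3σ̂; sign = side of CL): 1:+B, 2:+C, 3:-C, 4:-B, 5:+C, 6:+C, 7:-C, 8:-B, 9:+B, 10:+C, 11:+C, 12:+C, 13:-C, 14:-B
No rule fires across all 14 points.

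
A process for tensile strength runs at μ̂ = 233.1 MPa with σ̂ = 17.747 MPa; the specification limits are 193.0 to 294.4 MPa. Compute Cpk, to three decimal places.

Cpu = (USL − μ̂) / (3σ̂) = (294.4 − 233.1) / (3 × 17.747) = 1.1514; Cpl = (μ̂ − LSL) / (3σ̂) = (233.1 − 193.0) / (3 × 17.747) = 0.7532; Cpk = min(Cpu, Cpl) = 0.7532

0.753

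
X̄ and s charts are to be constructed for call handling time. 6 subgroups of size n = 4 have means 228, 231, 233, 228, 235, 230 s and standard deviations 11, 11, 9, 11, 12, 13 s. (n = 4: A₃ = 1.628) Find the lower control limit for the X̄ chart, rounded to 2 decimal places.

X̄̄ = (228 + 231 + 233 + 228 + 235 + 230) / 6 = 230.8333
s̄ = (11 + 11 + 9 + 11 + 12 + 13) / 6 = 11.1667
LCL = X̄̄ − A₃·s̄ = 230.8333 − 1.628 × 11.1667 = 212.6540

212.65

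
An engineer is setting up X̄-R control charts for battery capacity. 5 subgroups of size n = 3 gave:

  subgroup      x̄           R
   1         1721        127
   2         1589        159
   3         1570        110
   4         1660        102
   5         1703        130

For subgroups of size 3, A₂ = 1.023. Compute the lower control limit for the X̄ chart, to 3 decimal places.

1520.111

X̄̄ = (1721 + 1589 + 1570 + 1660 + 1703) / 5 = 8243.0000 / 5 = 1648.6000
R̄ = (127 + 159 + 110 + 102 + 130) / 5 = 628.0000 / 5 = 125.6000
LCL = X̄̄ − A₂·R̄ = 1648.6000 − 1.023 × 125.6000 = 1520.1112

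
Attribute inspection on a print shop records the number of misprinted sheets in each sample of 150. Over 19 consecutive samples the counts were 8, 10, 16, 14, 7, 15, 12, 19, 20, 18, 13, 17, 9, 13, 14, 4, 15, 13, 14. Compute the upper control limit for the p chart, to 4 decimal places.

0.1575

p̄ = Σdᵢ / (k·n) = 251 / (19 × 150) = 0.08807
UCL = p̄ + 3·√(p̄(1−p̄)/n) = 0.08807 + 3 × √(0.08807×0.91193/150) = 0.08807 + 3 × 0.02314 = 0.15749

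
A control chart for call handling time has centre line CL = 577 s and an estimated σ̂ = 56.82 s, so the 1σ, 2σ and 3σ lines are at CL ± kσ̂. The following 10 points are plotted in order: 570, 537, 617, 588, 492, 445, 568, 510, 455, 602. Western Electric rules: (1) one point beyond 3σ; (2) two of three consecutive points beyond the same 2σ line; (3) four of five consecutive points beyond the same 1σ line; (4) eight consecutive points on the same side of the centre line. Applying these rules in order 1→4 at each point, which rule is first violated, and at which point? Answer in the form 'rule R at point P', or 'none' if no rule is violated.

rule 3 at point 9

Zone of each point (C = within 1σ̂, B = 1σ̂–2σ̂, A = 2σ̂–3σ̂, * = beyond 3σ̂; sign = side of CL): 1:-C, 2:-C, 3:+C, 4:+C, 5:-B, 6:-A, 7:-C, 8:-B, 9:-A, 10:+C
Rule 3 (four of five consecutive points beyond the same 1σ limit) is satisfied at point 9.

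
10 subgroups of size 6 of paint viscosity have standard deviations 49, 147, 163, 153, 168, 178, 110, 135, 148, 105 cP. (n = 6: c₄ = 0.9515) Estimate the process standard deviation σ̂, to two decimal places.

s̄ = (49 + 147 + 163 + 153 + 168 + 178 + 110 + 135 + 148 + 105) / 10 = 135.6000
σ̂ = s̄ / c₄ = 135.6000 / 0.9515 = 142.5118

142.51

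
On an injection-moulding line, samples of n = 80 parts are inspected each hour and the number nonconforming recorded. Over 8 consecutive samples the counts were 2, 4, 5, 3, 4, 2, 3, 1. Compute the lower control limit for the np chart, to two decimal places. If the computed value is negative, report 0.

p̄ = Σdᵢ / (k·n) = 24 / (8 × 80) = 0.03750
LCL = np̄ − 3·√(np̄(1−p̄)) = 3.0000 − 3 × 1.6993 = -2.0978 → 0 (negative, so LCL = 0)

0.00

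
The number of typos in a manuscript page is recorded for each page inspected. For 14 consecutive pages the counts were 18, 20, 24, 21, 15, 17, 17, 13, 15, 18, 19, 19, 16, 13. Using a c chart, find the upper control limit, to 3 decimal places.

30.050

c̄ = (18 + 20 + 24 + 21 + 15 + 17 + 17 + 13 + 15 + 18 + 19 + 19 + 16 + 13) / 14 = 245 / 14 = 17.5000
UCL = c̄ + 3√c̄ = 17.5000 + 3 × √17.5000 = 17.5000 + 3 × 4.1833 = 30.0499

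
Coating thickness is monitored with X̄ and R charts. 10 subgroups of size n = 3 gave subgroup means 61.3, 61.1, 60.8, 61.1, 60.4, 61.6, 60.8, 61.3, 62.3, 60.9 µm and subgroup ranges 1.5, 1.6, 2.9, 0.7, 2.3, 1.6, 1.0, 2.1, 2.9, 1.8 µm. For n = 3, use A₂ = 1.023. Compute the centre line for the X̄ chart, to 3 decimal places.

61.160

X̄̄ = (61.3 + 61.1 + 60.8 + 61.1 + 60.4 + 61.6 + 60.8 + 61.3 + 62.3 + 60.9) / 10 = 611.6000 / 10 = 61.1600
CL = X̄̄ = 61.1600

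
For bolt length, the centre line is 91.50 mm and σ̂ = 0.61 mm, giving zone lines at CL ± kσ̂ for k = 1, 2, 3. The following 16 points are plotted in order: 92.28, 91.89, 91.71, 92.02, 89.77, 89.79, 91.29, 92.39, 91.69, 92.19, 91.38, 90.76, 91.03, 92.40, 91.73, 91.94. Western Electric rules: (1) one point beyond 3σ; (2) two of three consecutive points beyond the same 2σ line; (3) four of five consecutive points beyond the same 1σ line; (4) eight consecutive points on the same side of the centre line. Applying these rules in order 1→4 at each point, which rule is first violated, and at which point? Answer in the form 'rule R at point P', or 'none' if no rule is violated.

rule 2 at point 6

Zone of each point (C = within 1σ̂, B = 1σ̂–2σ̂, A = 2σ̂–3σ̂, * = beyond 3σ̂; sign = side of CL): 1:+B, 2:+C, 3:+C, 4:+C, 5:-A, 6:-A, 7:-C, 8:+B, 9:+C, 10:+B, 11:-C, 12:-B, 13:-C, 14:+B, 15:+C, 16:+C
Rule 2 (two of three consecutive points beyond the same 2σ limit) is satisfied at point 6.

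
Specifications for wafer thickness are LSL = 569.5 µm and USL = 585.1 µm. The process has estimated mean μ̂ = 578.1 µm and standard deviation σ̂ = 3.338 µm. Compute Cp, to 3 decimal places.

Cp = (USL − LSL) / (6σ̂) = (585.1 − 569.5) / (6 × 3.338) = 15.6000 / 20.0280 = 0.7789

0.779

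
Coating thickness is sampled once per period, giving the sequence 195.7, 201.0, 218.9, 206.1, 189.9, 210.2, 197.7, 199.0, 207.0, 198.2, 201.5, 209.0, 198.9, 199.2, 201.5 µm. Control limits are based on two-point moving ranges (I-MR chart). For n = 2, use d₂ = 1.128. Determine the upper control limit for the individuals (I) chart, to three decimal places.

X̄ = (195.7 + 201.0 + 218.9 + 206.1 + 189.9 + 210.2 + 197.7 + 199.0 + 207.0 + 198.2 + 201.5 + 209.0 + 198.9 + 199.2 + 201.5) / 15 = 202.2533
Moving ranges: 5.3, 17.9, 12.8, 16.2, 20.3, 12.5, 1.3, 8.0, 8.8, 3.3, 7.5, 10.1, 0.3, 2.3; M̄R̄ = 126.6000 / 14 = 9.0429
UCL = X̄ + 3·M̄R̄/d₂ = 202.2533 + 3 × 9.0429 / 1.128 = 226.3035

226.303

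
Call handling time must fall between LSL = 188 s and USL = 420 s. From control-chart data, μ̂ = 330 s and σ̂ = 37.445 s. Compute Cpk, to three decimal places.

Cpu = (USL − μ̂) / (3σ̂) = (420 − 330) / (3 × 37.445) = 0.8012; Cpl = (μ̂ − LSL) / (3σ̂) = (330 − 188) / (3 × 37.445) = 1.2641; Cpk = min(Cpu, Cpl) = 0.8012

0.801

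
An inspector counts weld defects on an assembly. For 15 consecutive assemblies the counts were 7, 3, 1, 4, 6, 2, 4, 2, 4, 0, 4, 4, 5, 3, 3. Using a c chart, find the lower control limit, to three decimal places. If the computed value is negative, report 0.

c̄ = (7 + 3 + 1 + 4 + 6 + 2 + 4 + 2 + 4 + 0 + 4 + 4 + 5 + 3 + 3) / 15 = 52 / 15 = 3.4667
LCL = c̄ − 3√c̄ = 3.4667 − 3 × 1.8619 = -2.1190 → 0 (cannot be negative)

0.000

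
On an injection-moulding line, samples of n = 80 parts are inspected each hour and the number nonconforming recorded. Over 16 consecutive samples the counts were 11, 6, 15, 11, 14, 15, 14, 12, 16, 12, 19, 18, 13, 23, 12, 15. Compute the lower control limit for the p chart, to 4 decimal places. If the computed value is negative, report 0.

p̄ = Σdᵢ / (k·n) = 226 / (16 × 80) = 0.17656
LCL = p̄ − 3·√(p̄(1−p̄)/n) = 0.17656 − 3 × 0.04263 = 0.04867

0.0487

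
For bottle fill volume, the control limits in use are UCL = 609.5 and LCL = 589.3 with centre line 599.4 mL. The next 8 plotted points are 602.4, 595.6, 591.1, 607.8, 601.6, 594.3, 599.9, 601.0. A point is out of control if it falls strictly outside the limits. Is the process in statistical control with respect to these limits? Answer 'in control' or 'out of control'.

All 8 points lie within [589.3, 609.5].

in control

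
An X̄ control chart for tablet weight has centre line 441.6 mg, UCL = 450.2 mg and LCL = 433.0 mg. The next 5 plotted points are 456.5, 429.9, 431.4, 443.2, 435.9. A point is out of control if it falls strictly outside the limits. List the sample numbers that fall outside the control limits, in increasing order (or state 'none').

1, 2, 3

Compare each point to [433.0, 450.2]: sample 1 = 456.5 > UCL; sample 2 = 429.9 < LCL; sample 3 = 431.4 < LCL.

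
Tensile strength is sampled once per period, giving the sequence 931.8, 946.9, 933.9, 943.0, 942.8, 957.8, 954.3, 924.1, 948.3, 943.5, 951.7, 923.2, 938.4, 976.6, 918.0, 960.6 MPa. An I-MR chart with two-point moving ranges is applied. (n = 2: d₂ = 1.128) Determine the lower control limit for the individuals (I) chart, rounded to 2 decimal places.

X̄ = (931.8 + 946.9 + 933.9 + 943.0 + 942.8 + 957.8 + 954.3 + 924.1 + 948.3 + 943.5 + 951.7 + 923.2 + 938.4 + 976.6 + 918.0 + 960.6) / 16 = 943.4312
Moving ranges: 15.1, 13.0, 9.1, 0.2, 15.0, 3.5, 30.2, 24.2, 4.8, 8.2, 28.5, 15.2, 38.2, 58.6, 42.6; M̄R̄ = 306.4000 / 15 = 20.4267
LCL = X̄ − 3·M̄R̄/d₂ = 943.4312 − 3 × 20.4267 / 1.128 = 889.1050

889.11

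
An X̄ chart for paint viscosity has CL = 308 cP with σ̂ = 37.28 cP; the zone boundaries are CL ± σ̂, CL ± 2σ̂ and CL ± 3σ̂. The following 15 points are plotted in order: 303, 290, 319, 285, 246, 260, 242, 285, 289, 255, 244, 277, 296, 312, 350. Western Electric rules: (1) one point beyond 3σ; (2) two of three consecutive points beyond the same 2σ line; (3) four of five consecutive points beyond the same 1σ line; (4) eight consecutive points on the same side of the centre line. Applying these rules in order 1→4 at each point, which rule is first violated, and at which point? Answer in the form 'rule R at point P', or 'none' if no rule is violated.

Zone of each point (C = within 1σ̂, B = 1σ̂–2σ̂, A = 2σ̂–3σ̂, * = beyond 3σ̂; sign = side of CL): 1:-C, 2:-C, 3:+C, 4:-C, 5:-B, 6:-B, 7:-B, 8:-C, 9:-C, 10:-B, 11:-B, 12:-C, 13:-C, 14:+C, 15:+B
Rule 4 (eight consecutive points on the same side of the centre line) is satisfied at point 11.

rule 4 at point 11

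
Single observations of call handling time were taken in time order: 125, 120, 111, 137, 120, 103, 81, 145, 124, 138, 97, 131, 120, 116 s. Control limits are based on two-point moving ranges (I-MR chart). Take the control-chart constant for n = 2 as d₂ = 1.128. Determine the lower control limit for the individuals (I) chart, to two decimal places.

60.84

X̄ = (125 + 120 + 111 + 137 + 120 + 103 + 81 + 145 + 124 + 138 + 97 + 131 + 120 + 116) / 14 = 119.1429
Moving ranges: 5, 9, 26, 17, 17, 22, 64, 21, 14, 41, 34, 11, 4; M̄R̄ = 285.0000 / 13 = 21.9231
LCL = X̄ − 3·M̄R̄/d₂ = 119.1429 − 3 × 21.9231 / 1.128 = 60.8368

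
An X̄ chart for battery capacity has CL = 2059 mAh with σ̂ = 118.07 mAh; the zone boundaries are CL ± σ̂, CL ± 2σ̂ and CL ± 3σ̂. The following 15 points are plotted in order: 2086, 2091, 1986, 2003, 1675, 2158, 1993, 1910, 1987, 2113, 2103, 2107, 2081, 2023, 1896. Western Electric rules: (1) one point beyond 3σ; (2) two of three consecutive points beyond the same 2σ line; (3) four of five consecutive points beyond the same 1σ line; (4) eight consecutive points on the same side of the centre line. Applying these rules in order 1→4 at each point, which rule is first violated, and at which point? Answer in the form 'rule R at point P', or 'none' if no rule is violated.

rule 1 at point 5

Zone of each point (C = within 1σ̂, B = 1σ̂–2σ̂, A = 2σ̂–3σ̂, * = beyond 3σ̂; sign = side of CL): 1:+C, 2:+C, 3:-C, 4:-C, 5:-*, 6:+C, 7:-C, 8:-B, 9:-C, 10:+C, 11:+C, 12:+C, 13:+C, 14:-C, 15:-B
Rule 1 (one point beyond the 3σ limits) is satisfied at point 5.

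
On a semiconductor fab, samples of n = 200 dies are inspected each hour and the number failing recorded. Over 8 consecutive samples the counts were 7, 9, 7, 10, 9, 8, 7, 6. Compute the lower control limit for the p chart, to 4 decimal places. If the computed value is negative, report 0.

p̄ = Σdᵢ / (k·n) = 63 / (8 × 200) = 0.03938
LCL = p̄ − 3·√(p̄(1−p̄)/n) = 0.03938 − 3 × 0.01375 = -0.00188 → 0 (negative, so LCL = 0)

0.0000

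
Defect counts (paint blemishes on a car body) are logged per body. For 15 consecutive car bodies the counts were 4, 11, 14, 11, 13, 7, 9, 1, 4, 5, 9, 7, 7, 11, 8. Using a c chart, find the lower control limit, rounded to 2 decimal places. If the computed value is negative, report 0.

0.00

c̄ = (4 + 11 + 14 + 11 + 13 + 7 + 9 + 1 + 4 + 5 + 9 + 7 + 7 + 11 + 8) / 15 = 121 / 15 = 8.0667
LCL = c̄ − 3√c̄ = 8.0667 − 3 × 2.8402 = -0.4539 → 0 (cannot be negative)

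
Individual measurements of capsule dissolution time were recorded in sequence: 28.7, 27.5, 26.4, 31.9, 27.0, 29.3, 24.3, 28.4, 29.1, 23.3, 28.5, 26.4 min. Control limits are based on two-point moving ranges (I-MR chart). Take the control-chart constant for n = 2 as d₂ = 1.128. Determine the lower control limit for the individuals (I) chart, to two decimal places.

X̄ = (28.7 + 27.5 + 26.4 + 31.9 + 27.0 + 29.3 + 24.3 + 28.4 + 29.1 + 23.3 + 28.5 + 26.4) / 12 = 27.5667
Moving ranges: 1.2, 1.1, 5.5, 4.9, 2.3, 5.0, 4.1, 0.7, 5.8, 5.2, 2.1; M̄R̄ = 37.9000 / 11 = 3.4455
LCL = X̄ − 3·M̄R̄/d₂ = 27.5667 − 3 × 3.4455 / 1.128 = 18.4032

18.40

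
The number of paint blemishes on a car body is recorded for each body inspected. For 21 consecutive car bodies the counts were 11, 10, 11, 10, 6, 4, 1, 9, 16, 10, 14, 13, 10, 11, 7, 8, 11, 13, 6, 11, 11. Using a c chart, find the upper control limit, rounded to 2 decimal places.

c̄ = (11 + 10 + 11 + 10 + 6 + 4 + 1 + 9 + 16 + 10 + 14 + 13 + 10 + 11 + 7 + 8 + 11 + 13 + 6 + 11 + 11) / 21 = 203 / 21 = 9.6667
UCL = c̄ + 3√c̄ = 9.6667 + 3 × √9.6667 = 9.6667 + 3 × 3.1091 = 18.9940

18.99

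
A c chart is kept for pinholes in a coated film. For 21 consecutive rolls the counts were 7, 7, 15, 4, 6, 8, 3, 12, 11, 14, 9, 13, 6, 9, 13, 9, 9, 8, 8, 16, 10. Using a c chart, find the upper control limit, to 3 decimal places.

c̄ = (7 + 7 + 15 + 4 + 6 + 8 + 3 + 12 + 11 + 14 + 9 + 13 + 6 + 9 + 13 + 9 + 9 + 8 + 8 + 16 + 10) / 21 = 197 / 21 = 9.3810
UCL = c̄ + 3√c̄ = 9.3810 + 3 × √9.3810 = 9.3810 + 3 × 3.0628 = 18.5695

18.569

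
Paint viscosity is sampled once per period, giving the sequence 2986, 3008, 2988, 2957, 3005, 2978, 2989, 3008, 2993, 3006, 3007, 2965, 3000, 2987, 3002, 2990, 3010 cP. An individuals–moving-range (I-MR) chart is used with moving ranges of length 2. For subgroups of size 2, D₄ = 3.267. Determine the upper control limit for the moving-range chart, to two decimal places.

Moving ranges: 22, 20, 31, 48, 27, 11, 19, 15, 13, 1, 42, 35, 13, 15, 12, 20; M̄R̄ = 344.0000 / 16 = 21.5000
UCL_MR = D₄·M̄R̄ = 3.267 × 21.5000 = 70.2405

70.24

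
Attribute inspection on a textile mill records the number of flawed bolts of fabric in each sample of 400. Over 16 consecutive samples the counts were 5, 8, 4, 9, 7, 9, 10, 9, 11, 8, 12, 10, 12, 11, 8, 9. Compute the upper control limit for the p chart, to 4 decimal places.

p̄ = Σdᵢ / (k·n) = 142 / (16 × 400) = 0.02219
UCL = p̄ + 3·√(p̄(1−p̄)/n) = 0.02219 + 3 × √(0.02219×0.97781/400) = 0.02219 + 3 × 0.00736 = 0.04428

0.0443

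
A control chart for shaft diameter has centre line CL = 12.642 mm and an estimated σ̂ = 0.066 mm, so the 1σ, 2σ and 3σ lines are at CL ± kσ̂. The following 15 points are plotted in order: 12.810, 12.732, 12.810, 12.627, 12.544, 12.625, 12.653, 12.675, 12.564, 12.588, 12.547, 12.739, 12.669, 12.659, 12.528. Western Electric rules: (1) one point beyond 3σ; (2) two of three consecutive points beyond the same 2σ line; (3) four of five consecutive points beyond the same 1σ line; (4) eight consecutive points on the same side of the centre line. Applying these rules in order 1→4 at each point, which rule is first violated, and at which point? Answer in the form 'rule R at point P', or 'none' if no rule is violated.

Zone of each point (C = within 1σ̂, B = 1σ̂–2σ̂, A = 2σ̂–3σ̂, * = beyond 3σ̂; sign = side of CL): 1:+A, 2:+B, 3:+A, 4:-C, 5:-B, 6:-C, 7:+C, 8:+C, 9:-B, 10:-C, 11:-B, 12:+B, 13:+C, 14:+C, 15:-B
Rule 2 (two of three consecutive points beyond the same 2σ limit) is satisfied at point 3.

rule 2 at point 3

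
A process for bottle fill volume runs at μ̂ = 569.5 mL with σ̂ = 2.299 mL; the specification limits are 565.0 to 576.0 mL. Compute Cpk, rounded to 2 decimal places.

Cpu = (USL − μ̂) / (3σ̂) = (576.0 − 569.5) / (3 × 2.299) = 0.9424; Cpl = (μ̂ − LSL) / (3σ̂) = (569.5 − 565.0) / (3 × 2.299) = 0.6525; Cpk = min(Cpu, Cpl) = 0.6525

0.65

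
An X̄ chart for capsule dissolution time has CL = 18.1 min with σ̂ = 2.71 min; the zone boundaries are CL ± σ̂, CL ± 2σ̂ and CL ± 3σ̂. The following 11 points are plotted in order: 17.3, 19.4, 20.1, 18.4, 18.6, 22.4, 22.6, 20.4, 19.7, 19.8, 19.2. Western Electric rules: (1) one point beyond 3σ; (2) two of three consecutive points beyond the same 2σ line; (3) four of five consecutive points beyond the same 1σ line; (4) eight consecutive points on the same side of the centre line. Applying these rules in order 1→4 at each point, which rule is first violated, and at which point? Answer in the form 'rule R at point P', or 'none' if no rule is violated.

rule 4 at point 9

Zone of each point (C = within 1σ̂, B = 1σ̂–2σ̂, A = 2σ̂–3σ̂, * = beyond 3σ̂; sign = side of CL): 1:-C, 2:+C, 3:+C, 4:+C, 5:+C, 6:+B, 7:+B, 8:+C, 9:+C, 10:+C, 11:+C
Rule 4 (eight consecutive points on the same side of the centre line) is satisfied at point 9.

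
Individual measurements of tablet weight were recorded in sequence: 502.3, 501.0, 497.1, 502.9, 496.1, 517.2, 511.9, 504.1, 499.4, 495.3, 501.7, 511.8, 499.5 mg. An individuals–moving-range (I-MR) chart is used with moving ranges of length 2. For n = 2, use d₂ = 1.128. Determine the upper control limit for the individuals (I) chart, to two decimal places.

522.96

X̄ = (502.3 + 501.0 + 497.1 + 502.9 + 496.1 + 517.2 + 511.9 + 504.1 + 499.4 + 495.3 + 501.7 + 511.8 + 499.5) / 13 = 503.1000
Moving ranges: 1.3, 3.9, 5.8, 6.8, 21.1, 5.3, 7.8, 4.7, 4.1, 6.4, 10.1, 12.3; M̄R̄ = 89.6000 / 12 = 7.4667
UCL = X̄ + 3·M̄R̄/d₂ = 503.1000 + 3 × 7.4667 / 1.128 = 522.9582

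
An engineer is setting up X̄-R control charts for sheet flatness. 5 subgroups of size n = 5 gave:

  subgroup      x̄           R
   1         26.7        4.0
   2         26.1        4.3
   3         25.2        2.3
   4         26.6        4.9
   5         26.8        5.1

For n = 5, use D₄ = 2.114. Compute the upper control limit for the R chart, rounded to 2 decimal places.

R̄ = (4.0 + 4.3 + 2.3 + 4.9 + 5.1) / 5 = 20.6000 / 5 = 4.1200
UCL_R = D₄·R̄ = 2.114 × 4.1200 = 8.7097

8.71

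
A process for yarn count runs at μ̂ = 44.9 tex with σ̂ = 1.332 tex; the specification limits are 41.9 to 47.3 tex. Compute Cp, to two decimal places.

Cp = (USL − LSL) / (6σ̂) = (47.3 − 41.9) / (6 × 1.332) = 5.4000 / 7.9920 = 0.6757

0.68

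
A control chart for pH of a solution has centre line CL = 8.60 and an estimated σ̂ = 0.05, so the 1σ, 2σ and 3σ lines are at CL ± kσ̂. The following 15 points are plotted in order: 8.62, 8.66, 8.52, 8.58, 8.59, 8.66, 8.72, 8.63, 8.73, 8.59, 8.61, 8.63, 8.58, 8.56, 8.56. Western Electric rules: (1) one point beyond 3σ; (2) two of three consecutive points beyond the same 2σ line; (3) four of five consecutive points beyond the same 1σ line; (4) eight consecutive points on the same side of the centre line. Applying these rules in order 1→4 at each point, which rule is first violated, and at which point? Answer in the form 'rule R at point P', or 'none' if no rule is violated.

rule 2 at point 9

Zone of each point (C = within 1σ̂, B = 1σ̂–2σ̂, A = 2σ̂–3σ̂, * = beyond 3σ̂; sign = side of CL): 1:+C, 2:+B, 3:-B, 4:-C, 5:-C, 6:+B, 7:+A, 8:+C, 9:+A, 10:-C, 11:+C, 12:+C, 13:-C, 14:-C, 15:-C
Rule 2 (two of three consecutive points beyond the same 2σ limit) is satisfied at point 9.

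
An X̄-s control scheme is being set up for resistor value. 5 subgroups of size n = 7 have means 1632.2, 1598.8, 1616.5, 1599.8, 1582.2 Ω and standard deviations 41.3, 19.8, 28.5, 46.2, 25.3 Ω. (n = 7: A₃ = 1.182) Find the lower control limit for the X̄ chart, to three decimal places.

X̄̄ = (1632.2 + 1598.8 + 1616.5 + 1599.8 + 1582.2) / 5 = 1605.9000
s̄ = (41.3 + 19.8 + 28.5 + 46.2 + 25.3) / 5 = 32.2200
LCL = X̄̄ − A₃·s̄ = 1605.9000 − 1.182 × 32.2200 = 1567.8160

1567.816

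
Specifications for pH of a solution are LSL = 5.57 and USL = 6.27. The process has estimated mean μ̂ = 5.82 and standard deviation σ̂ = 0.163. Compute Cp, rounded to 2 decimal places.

0.72

Cp = (USL − LSL) / (6σ̂) = (6.27 − 5.57) / (6 × 0.163) = 0.7000 / 0.9780 = 0.7157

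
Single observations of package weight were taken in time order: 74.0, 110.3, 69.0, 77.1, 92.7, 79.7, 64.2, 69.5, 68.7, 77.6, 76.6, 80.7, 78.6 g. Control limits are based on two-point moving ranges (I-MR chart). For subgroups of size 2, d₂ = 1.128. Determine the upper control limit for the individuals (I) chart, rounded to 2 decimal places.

112.05

X̄ = (74.0 + 110.3 + 69.0 + 77.1 + 92.7 + 79.7 + 64.2 + 69.5 + 68.7 + 77.6 + 76.6 + 80.7 + 78.6) / 13 = 78.3615
Moving ranges: 36.3, 41.3, 8.1, 15.6, 13.0, 15.5, 5.3, 0.8, 8.9, 1.0, 4.1, 2.1; M̄R̄ = 152.0000 / 12 = 12.6667
UCL = X̄ + 3·M̄R̄/d₂ = 78.3615 + 3 × 12.6667 / 1.128 = 112.0495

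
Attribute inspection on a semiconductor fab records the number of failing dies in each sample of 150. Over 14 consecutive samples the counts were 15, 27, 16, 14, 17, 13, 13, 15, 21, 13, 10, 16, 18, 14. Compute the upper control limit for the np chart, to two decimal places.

27.15

p̄ = Σdᵢ / (k·n) = 222 / (14 × 150) = 0.10571
UCL = np̄ + 3·√(np̄(1−p̄)) = 15.8571 + 3 × √(15.8571×0.89429) = 15.8571 + 3 × 3.7657 = 27.1544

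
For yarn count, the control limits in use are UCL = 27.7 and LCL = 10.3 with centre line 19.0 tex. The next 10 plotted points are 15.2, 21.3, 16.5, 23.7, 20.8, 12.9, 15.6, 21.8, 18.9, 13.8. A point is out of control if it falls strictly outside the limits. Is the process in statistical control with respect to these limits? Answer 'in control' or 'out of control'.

All 10 points lie within [10.3, 27.7].

in control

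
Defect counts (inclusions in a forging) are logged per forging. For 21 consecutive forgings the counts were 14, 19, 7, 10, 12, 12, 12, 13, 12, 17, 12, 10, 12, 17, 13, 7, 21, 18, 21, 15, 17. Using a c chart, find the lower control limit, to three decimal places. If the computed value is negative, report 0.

2.690

c̄ = (14 + 19 + 7 + 10 + 12 + 12 + 12 + 13 + 12 + 17 + 12 + 10 + 12 + 17 + 13 + 7 + 21 + 18 + 21 + 15 + 17) / 21 = 291 / 21 = 13.8571
LCL = c̄ − 3√c̄ = 13.8571 − 3 × 3.7225 = 2.6896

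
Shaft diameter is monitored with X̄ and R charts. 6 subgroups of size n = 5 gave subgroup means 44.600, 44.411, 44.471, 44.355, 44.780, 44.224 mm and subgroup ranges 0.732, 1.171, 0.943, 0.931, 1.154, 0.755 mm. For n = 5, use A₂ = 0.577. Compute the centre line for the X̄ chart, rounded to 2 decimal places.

X̄̄ = (44.600 + 44.411 + 44.471 + 44.355 + 44.780 + 44.224) / 6 = 266.8410 / 6 = 44.4735
CL = X̄̄ = 44.4735

44.47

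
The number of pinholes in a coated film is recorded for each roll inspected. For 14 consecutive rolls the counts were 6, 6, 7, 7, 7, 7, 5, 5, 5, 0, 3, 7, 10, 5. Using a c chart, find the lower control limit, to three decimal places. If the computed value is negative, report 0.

0.000

c̄ = (6 + 6 + 7 + 7 + 7 + 7 + 5 + 5 + 5 + 0 + 3 + 7 + 10 + 5) / 14 = 80 / 14 = 5.7143
LCL = c̄ − 3√c̄ = 5.7143 − 3 × 2.3905 = -1.4571 → 0 (cannot be negative)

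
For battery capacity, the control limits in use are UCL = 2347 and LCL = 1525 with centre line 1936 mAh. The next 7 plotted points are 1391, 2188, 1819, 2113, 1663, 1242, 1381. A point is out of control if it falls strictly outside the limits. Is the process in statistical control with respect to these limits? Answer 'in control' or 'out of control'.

Compare each point to [1525, 2347]: sample 1 = 1391 < LCL; sample 6 = 1242 < LCL; sample 7 = 1381 < LCL.

out of control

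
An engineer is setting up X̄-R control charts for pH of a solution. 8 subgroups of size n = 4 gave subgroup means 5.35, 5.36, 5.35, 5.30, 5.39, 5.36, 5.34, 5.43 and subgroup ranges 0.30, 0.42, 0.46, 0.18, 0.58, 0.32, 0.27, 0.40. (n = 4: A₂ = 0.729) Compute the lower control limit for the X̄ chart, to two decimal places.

5.09

X̄̄ = (5.35 + 5.36 + 5.35 + 5.30 + 5.39 + 5.36 + 5.34 + 5.43) / 8 = 42.8800 / 8 = 5.3600
R̄ = (0.30 + 0.42 + 0.46 + 0.18 + 0.58 + 0.32 + 0.27 + 0.40) / 8 = 2.9300 / 8 = 0.3663
LCL = X̄̄ − A₂·R̄ = 5.3600 − 0.729 × 0.3663 = 5.0930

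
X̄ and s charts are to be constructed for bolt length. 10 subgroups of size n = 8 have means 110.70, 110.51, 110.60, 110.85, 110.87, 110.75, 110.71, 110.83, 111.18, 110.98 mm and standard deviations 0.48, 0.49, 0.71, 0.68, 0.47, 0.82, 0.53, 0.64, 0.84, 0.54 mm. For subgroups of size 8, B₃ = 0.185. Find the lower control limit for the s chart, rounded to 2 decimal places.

s̄ = (0.48 + 0.49 + 0.71 + 0.68 + 0.47 + 0.82 + 0.53 + 0.64 + 0.84 + 0.54) / 10 = 0.6200
LCL_s = B₃·s̄ = 0.185 × 0.6200 = 0.1147

0.11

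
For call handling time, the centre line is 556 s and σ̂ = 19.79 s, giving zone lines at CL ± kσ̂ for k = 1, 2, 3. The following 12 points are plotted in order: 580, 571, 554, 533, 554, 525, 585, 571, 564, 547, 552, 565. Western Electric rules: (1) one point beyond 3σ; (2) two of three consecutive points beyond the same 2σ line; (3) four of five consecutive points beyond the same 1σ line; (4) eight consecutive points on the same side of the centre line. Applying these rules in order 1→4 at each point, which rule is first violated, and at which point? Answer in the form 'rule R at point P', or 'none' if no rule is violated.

none

Zone of each point (C = within 1σ̂, B = 1σ̂–2σ̂, A = 2σ̂–3σ̂, * = beyond 3σ̂; sign = side of CL): 1:+B, 2:+C, 3:-C, 4:-B, 5:-C, 6:-B, 7:+B, 8:+C, 9:+C, 10:-C, 11:-C, 12:+C
No rule fires across all 12 points.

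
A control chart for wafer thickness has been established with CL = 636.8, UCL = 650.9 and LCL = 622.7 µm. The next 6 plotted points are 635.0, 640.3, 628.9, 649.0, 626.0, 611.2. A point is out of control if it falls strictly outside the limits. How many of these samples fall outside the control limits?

Compare each point to [622.7, 650.9]: sample 6 = 611.2 < LCL.

1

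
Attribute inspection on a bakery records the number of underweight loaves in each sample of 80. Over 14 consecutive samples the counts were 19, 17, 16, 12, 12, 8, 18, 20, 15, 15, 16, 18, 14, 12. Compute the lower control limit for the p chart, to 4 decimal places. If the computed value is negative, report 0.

p̄ = Σdᵢ / (k·n) = 212 / (14 × 80) = 0.18929
LCL = p̄ − 3·√(p̄(1−p̄)/n) = 0.18929 − 3 × 0.04380 = 0.05789

0.0579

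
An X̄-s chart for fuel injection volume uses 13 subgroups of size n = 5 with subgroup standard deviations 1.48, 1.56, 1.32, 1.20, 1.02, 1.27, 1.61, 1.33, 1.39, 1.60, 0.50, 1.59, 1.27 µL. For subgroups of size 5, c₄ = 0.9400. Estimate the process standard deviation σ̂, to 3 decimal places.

1.403

s̄ = (1.48 + 1.56 + 1.32 + 1.20 + 1.02 + 1.27 + 1.61 + 1.33 + 1.39 + 1.60 + 0.50 + 1.59 + 1.27) / 13 = 1.3185
σ̂ = s̄ / c₄ = 1.3185 / 0.9400 = 1.4026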